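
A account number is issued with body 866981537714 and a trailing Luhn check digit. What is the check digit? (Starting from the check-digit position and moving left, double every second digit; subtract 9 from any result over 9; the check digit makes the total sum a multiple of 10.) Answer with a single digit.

2

Partial digits right→left: 4 1 7 7 3 5 1 8 9 6 6 8
Double every second digit counting from the check-digit position (so the 1st, 3rd, 5th, ... of the partial from the right).
  doubled (with −9 where >9): 8 5 6 2 9 3 → sum 33
  kept as-is: 1 7 5 8 6 8 → sum 35
Total = 33 + 35 = 68.
Check digit = (10 − (68 mod 10)) mod 10 = 2.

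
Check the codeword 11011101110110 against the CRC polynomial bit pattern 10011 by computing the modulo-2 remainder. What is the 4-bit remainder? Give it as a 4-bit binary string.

Modulo-2 division of 11011101110110 by 10011:
  pos 0: 11011 XOR 10011 = 01000
  pos 1: 10001 XOR 10011 = 00010
  pos 4: 10011 XOR 10011 = 00000
  pos 9: 10110 XOR 10011 = 00101
Remainder = 0101 (nonzero — an error is detected).

0101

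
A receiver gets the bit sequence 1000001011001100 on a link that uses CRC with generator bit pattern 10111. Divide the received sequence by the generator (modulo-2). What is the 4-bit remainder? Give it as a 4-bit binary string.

Modulo-2 division of 1000001011001100 by 10111:
  pos 0: 10000 XOR 10111 = 00111
  pos 2: 11101 XOR 10111 = 01010
  pos 3: 10100 XOR 10111 = 00011
  pos 6: 11110 XOR 10111 = 01001
  pos 7: 10010 XOR 10111 = 00101
  pos 9: 10111 XOR 10111 = 00000
Remainder = 0000 (zero — the frame passes the CRC check).

0000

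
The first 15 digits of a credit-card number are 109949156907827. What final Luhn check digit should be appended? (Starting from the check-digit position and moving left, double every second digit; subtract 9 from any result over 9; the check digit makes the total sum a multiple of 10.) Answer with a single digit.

3

Partial digits right→left: 7 2 8 7 0 9 6 5 1 9 4 9 9 0 1
Double every second digit counting from the check-digit position (so the 1st, 3rd, 5th, ... of the partial from the right).
  doubled (with −9 where >9): 5 7 0 3 2 8 9 2 → sum 36
  kept as-is: 2 7 9 5 9 9 0 → sum 41
Total = 36 + 41 = 77.
Check digit = (10 − (77 mod 10)) mod 10 = 3.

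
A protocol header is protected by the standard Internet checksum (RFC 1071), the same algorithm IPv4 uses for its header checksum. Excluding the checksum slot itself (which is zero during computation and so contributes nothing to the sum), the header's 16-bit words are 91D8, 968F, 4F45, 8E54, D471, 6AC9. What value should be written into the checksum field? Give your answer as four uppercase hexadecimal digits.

One's-complement addition (fold any carry out of bit 15 back into bit 0):
  0x91D8 + 0x968F = 0x12867 → wrap carry → 0x2868
  0x2868 + 0x4F45 = 0x077AD
  0x77AD + 0x8E54 = 0x10601 → wrap carry → 0x0602
  0x0602 + 0xD471 = 0x0DA73
  0xDA73 + 0x6AC9 = 0x1453C → wrap carry → 0x453D
One's-complement sum = 0x453D.
Checksum = ~0x453D & 0xFFFF = 0xBAC2.

BAC2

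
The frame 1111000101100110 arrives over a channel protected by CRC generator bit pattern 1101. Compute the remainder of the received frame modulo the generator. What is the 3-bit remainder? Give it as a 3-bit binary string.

111

Modulo-2 division of 1111000101100110 by 1101:
  pos 0: 1111 XOR 1101 = 0010
  pos 2: 1000 XOR 1101 = 0101
  pos 3: 1010 XOR 1101 = 0111
  pos 4: 1111 XOR 1101 = 0010
  pos 6: 1001 XOR 1101 = 0100
  pos 7: 1001 XOR 1101 = 0100
  pos 8: 1000 XOR 1101 = 0101
  pos 9: 1010 XOR 1101 = 0111
  pos 10: 1111 XOR 1101 = 0010
  pos 12: 1010 XOR 1101 = 0111
Remainder = 111 (nonzero — an error is detected).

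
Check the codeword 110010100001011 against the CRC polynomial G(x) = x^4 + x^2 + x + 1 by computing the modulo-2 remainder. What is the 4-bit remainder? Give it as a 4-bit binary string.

Modulo-2 division of 110010100001011 by 10111:
  pos 0: 11001 XOR 10111 = 01110
  pos 1: 11100 XOR 10111 = 01011
  pos 2: 10111 XOR 10111 = 00000
Remainder = 1011 (nonzero — an error is detected).

1011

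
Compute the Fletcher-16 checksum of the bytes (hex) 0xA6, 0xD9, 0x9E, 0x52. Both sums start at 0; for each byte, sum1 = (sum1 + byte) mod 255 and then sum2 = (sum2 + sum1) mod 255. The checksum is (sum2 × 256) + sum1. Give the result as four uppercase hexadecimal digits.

Running sums (mod 255):
  after byte 0 (0xA6): sum1=166, sum2=166
  after byte 1 (0xD9): sum1=128, sum2=39
  after byte 2 (0x9E): sum1=31, sum2=70
  after byte 3 (0x52): sum1=113, sum2=183
Checksum = sum2·256 + sum1 = 183·256 + 113 = 46961 = 0xB771.

B771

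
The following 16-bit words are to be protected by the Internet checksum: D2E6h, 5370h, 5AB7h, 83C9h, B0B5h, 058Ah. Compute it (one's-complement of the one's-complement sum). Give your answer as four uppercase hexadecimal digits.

One's-complement addition (fold any carry out of bit 15 back into bit 0):
  0xD2E6 + 0x5370 = 0x12656 → wrap carry → 0x2657
  0x2657 + 0x5AB7 = 0x0810E
  0x810E + 0x83C9 = 0x104D7 → wrap carry → 0x04D8
  0x04D8 + 0xB0B5 = 0x0B58D
  0xB58D + 0x058A = 0x0BB17
One's-complement sum = 0xBB17.
Checksum = ~0xBB17 & 0xFFFF = 0x44E8.

44E8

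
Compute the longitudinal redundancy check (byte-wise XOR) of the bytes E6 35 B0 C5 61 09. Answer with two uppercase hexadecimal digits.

XOR the bytes together:
  start with 0xE6
  0xE6 ⊕ 0x35 = 0xD3
  0xD3 ⊕ 0xB0 = 0x63
  0x63 ⊕ 0xC5 = 0xA6
  0xA6 ⊕ 0x61 = 0xC7
  0xC7 ⊕ 0x09 = 0xCE

CE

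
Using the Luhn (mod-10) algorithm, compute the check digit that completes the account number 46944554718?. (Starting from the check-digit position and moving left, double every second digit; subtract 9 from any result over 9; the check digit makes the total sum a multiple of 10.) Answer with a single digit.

2

Partial digits right→left: 8 1 7 4 5 5 4 4 9 6 4
Double every second digit counting from the check-digit position (so the 1st, 3rd, 5th, ... of the partial from the right).
  doubled (with −9 where >9): 7 5 1 8 9 8 → sum 38
  kept as-is: 1 4 5 4 6 → sum 20
Total = 38 + 20 = 58.
Check digit = (10 − (58 mod 10)) mod 10 = 2.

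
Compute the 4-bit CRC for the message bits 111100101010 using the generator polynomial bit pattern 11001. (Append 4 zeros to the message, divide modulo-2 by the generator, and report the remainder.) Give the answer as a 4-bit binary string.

0001

Append 4 zeros: 1111001010100000. Divide by 11001 (XOR where the leading bit is 1):
  pos 0: 11110 XOR 11001 = 00111
  pos 2: 11101 XOR 11001 = 00100
  pos 4: 10001 XOR 11001 = 01000
  pos 5: 10000 XOR 11001 = 01001
  pos 6: 10011 XOR 11001 = 01010
  pos 7: 10100 XOR 11001 = 01101
  pos 8: 11010 XOR 11001 = 00011
  pos 11: 11000 XOR 11001 = 00001
Remainder (last 4 bits) = 0001. This is the CRC / FCS.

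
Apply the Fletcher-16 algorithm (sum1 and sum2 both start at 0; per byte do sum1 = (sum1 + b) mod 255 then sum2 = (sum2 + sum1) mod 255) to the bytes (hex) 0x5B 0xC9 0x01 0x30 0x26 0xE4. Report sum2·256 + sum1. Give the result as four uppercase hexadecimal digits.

DA61

Running sums (mod 255):
  after byte 0 (0x5B): sum1=91, sum2=91
  after byte 1 (0xC9): sum1=37, sum2=128
  after byte 2 (0x01): sum1=38, sum2=166
  after byte 3 (0x30): sum1=86, sum2=252
  after byte 4 (0x26): sum1=124, sum2=121
  after byte 5 (0xE4): sum1=97, sum2=218
Checksum = sum2·256 + sum1 = 218·256 + 97 = 55905 = 0xDA61.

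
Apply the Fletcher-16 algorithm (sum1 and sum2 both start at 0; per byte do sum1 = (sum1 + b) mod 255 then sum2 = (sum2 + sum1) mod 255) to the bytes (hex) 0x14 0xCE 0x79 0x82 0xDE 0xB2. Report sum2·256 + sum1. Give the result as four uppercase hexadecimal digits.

Running sums (mod 255):
  after byte 0 (0x14): sum1=20, sum2=20
  after byte 1 (0xCE): sum1=226, sum2=246
  after byte 2 (0x79): sum1=92, sum2=83
  after byte 3 (0x82): sum1=222, sum2=50
  after byte 4 (0xDE): sum1=189, sum2=239
  after byte 5 (0xB2): sum1=112, sum2=96
Checksum = sum2·256 + sum1 = 96·256 + 112 = 24688 = 0x6070.

6070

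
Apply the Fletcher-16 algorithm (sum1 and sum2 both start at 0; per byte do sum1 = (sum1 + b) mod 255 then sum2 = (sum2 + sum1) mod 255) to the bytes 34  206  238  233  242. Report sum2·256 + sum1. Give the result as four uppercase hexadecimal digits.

Running sums (mod 255):
  after byte 0 (34): sum1=34, sum2=34
  after byte 1 (206): sum1=240, sum2=19
  after byte 2 (238): sum1=223, sum2=242
  after byte 3 (233): sum1=201, sum2=188
  after byte 4 (242): sum1=188, sum2=121
Checksum = sum2·256 + sum1 = 121·256 + 188 = 31164 = 0x79BC.

79BC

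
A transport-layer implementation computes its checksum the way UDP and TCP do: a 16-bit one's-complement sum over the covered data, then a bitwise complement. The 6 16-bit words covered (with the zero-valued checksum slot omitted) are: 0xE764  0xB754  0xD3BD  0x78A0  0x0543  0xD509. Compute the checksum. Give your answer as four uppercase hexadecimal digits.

One's-complement addition (fold any carry out of bit 15 back into bit 0):
  0xE764 + 0xB754 = 0x19EB8 → wrap carry → 0x9EB9
  0x9EB9 + 0xD3BD = 0x17276 → wrap carry → 0x7277
  0x7277 + 0x78A0 = 0x0EB17
  0xEB17 + 0x0543 = 0x0F05A
  0xF05A + 0xD509 = 0x1C563 → wrap carry → 0xC564
One's-complement sum = 0xC564.
Checksum = ~0xC564 & 0xFFFF = 0x3A9B.

3A9B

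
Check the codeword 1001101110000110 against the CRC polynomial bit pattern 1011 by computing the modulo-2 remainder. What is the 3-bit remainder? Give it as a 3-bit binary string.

Modulo-2 division of 1001101110000110 by 1011:
  pos 0: 1001 XOR 1011 = 0010
  pos 2: 1010 XOR 1011 = 0001
  pos 5: 1111 XOR 1011 = 0100
  pos 6: 1000 XOR 1011 = 0011
  pos 8: 1100 XOR 1011 = 0111
  pos 9: 1110 XOR 1011 = 0101
  pos 10: 1011 XOR 1011 = 0000
Remainder = 010 (nonzero — an error is detected).

010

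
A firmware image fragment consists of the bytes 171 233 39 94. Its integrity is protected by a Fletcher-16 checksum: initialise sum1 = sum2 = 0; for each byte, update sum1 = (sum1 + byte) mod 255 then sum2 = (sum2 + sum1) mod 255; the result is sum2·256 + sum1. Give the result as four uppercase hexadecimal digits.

191B

Running sums (mod 255):
  after byte 0 (171): sum1=171, sum2=171
  after byte 1 (233): sum1=149, sum2=65
  after byte 2 (39): sum1=188, sum2=253
  after byte 3 (94): sum1=27, sum2=25
Checksum = sum2·256 + sum1 = 25·256 + 27 = 6427 = 0x191B.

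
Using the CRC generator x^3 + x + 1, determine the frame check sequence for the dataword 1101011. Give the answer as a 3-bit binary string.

Append 3 zeros: 1101011000. Divide by 1011 (XOR where the leading bit is 1):
  pos 0: 1101 XOR 1011 = 0110
  pos 1: 1100 XOR 1011 = 0111
  pos 2: 1111 XOR 1011 = 0100
  pos 3: 1001 XOR 1011 = 0010
  pos 5: 1000 XOR 1011 = 0011
Remainder (last 3 bits) = 110. This is the CRC / FCS.

110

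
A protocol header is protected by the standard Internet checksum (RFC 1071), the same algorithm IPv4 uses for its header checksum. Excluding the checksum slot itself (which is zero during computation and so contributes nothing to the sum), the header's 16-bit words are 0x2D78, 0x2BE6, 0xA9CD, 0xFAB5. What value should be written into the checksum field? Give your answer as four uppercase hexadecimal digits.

021E

One's-complement addition (fold any carry out of bit 15 back into bit 0):
  0x2D78 + 0x2BE6 = 0x0595E
  0x595E + 0xA9CD = 0x1032B → wrap carry → 0x032C
  0x032C + 0xFAB5 = 0x0FDE1
One's-complement sum = 0xFDE1.
Checksum = ~0xFDE1 & 0xFFFF = 0x021E.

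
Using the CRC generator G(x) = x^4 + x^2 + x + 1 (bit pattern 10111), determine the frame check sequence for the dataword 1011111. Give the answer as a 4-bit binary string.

Append 4 zeros: 10111110000. Divide by 10111 (XOR where the leading bit is 1):
  pos 0: 10111 XOR 10111 = 00000
  pos 5: 11000 XOR 10111 = 01111
  pos 6: 11110 XOR 10111 = 01001
Remainder (last 4 bits) = 1001. This is the CRC / FCS.

1001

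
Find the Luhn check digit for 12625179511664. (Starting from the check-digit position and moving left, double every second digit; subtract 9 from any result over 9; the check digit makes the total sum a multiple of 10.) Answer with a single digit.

7

Partial digits right→left: 4 6 6 1 1 5 9 7 1 5 2 6 2 1
Double every second digit counting from the check-digit position (so the 1st, 3rd, 5th, ... of the partial from the right).
  doubled (with −9 where >9): 8 3 2 9 2 4 4 → sum 32
  kept as-is: 6 1 5 7 5 6 1 → sum 31
Total = 32 + 31 = 63.
Check digit = (10 − (63 mod 10)) mod 10 = 7.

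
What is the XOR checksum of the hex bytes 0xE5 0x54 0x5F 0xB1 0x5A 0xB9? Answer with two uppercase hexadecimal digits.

XOR the bytes together:
  start with 0xE5
  0xE5 ⊕ 0x54 = 0xB1
  0xB1 ⊕ 0x5F = 0xEE
  0xEE ⊕ 0xB1 = 0x5F
  0x5F ⊕ 0x5A = 0x05
  0x05 ⊕ 0xB9 = 0xBC

BC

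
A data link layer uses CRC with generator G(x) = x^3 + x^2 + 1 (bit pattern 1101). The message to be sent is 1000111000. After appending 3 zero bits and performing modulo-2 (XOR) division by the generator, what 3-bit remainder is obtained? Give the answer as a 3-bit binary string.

110

Append 3 zeros: 1000111000000. Divide by 1101 (XOR where the leading bit is 1):
  pos 0: 1000 XOR 1101 = 0101
  pos 1: 1011 XOR 1101 = 0110
  pos 2: 1101 XOR 1101 = 0000
  pos 6: 1000 XOR 1101 = 0101
  pos 7: 1010 XOR 1101 = 0111
  pos 8: 1110 XOR 1101 = 0011
Remainder (last 3 bits) = 110. This is the CRC / FCS.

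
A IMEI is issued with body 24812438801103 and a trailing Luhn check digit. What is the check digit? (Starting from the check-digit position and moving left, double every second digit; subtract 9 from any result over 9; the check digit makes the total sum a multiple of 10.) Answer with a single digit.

3

Partial digits right→left: 3 0 1 1 0 8 8 3 4 2 1 8 4 2
Double every second digit counting from the check-digit position (so the 1st, 3rd, 5th, ... of the partial from the right).
  doubled (with −9 where >9): 6 2 0 7 8 2 8 → sum 33
  kept as-is: 0 1 8 3 2 8 2 → sum 24
Total = 33 + 24 = 57.
Check digit = (10 − (57 mod 10)) mod 10 = 3.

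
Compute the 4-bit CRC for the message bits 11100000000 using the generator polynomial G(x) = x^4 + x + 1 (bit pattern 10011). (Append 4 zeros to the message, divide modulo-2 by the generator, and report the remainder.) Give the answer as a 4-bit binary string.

1011

Append 4 zeros: 111000000000000. Divide by 10011 (XOR where the leading bit is 1):
  pos 0: 11100 XOR 10011 = 01111
  pos 1: 11110 XOR 10011 = 01101
  pos 2: 11010 XOR 10011 = 01001
  pos 3: 10010 XOR 10011 = 00001
  pos 7: 10000 XOR 10011 = 00011
  pos 10: 11000 XOR 10011 = 01011
Remainder (last 4 bits) = 1011. This is the CRC / FCS.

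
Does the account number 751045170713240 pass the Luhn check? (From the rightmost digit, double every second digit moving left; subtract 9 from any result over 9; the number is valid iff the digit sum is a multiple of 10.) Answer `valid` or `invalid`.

invalid

From the right, keep odd positions and double even positions (subtract 9 from any doubled value over 9):
  doubled (positions 2,4,...): 8 6 5 5 1 0 1 → sum 26
  kept (positions 1,3,...): 0 2 1 0 1 4 1 7 → sum 16
Total = 42.
42 mod 10 = 2, so the number is invalid.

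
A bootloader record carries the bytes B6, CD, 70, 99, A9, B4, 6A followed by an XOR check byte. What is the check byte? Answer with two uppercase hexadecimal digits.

XOR the bytes together:
  start with 0xB6
  0xB6 ⊕ 0xCD = 0x7B
  0x7B ⊕ 0x70 = 0x0B
  0x0B ⊕ 0x99 = 0x92
  0x92 ⊕ 0xA9 = 0x3B
  0x3B ⊕ 0xB4 = 0x8F
  0x8F ⊕ 0x6A = 0xE5

E5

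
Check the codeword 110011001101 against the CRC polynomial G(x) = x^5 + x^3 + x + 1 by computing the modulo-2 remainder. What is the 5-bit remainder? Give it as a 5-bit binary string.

Modulo-2 division of 110011001101 by 101011:
  pos 0: 110011 XOR 101011 = 011000
  pos 1: 110000 XOR 101011 = 011011
  pos 2: 110110 XOR 101011 = 011101
  pos 3: 111011 XOR 101011 = 010000
  pos 4: 100001 XOR 101011 = 001010
  pos 6: 101001 XOR 101011 = 000010
Remainder = 00010 (nonzero — an error is detected).

00010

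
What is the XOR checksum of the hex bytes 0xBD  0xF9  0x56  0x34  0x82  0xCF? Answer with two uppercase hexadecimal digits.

6B

XOR the bytes together:
  start with 0xBD
  0xBD ⊕ 0xF9 = 0x44
  0x44 ⊕ 0x56 = 0x12
  0x12 ⊕ 0x34 = 0x26
  0x26 ⊕ 0x82 = 0xA4
  0xA4 ⊕ 0xCF = 0x6B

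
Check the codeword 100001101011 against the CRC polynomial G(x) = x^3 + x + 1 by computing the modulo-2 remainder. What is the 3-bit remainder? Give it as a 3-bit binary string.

100

Modulo-2 division of 100001101011 by 1011:
  pos 0: 1000 XOR 1011 = 0011
  pos 2: 1101 XOR 1011 = 0110
  pos 3: 1101 XOR 1011 = 0110
  pos 4: 1100 XOR 1011 = 0111
  pos 5: 1111 XOR 1011 = 0100
  pos 6: 1000 XOR 1011 = 0011
  pos 8: 1111 XOR 1011 = 0100
Remainder = 100 (nonzero — an error is detected).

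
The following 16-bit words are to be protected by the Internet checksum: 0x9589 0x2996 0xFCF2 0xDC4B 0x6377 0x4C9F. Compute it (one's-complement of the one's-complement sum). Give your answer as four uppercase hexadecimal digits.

B78A

One's-complement addition (fold any carry out of bit 15 back into bit 0):
  0x9589 + 0x2996 = 0x0BF1F
  0xBF1F + 0xFCF2 = 0x1BC11 → wrap carry → 0xBC12
  0xBC12 + 0xDC4B = 0x1985D → wrap carry → 0x985E
  0x985E + 0x6377 = 0x0FBD5
  0xFBD5 + 0x4C9F = 0x14874 → wrap carry → 0x4875
One's-complement sum = 0x4875.
Checksum = ~0x4875 & 0xFFFF = 0xB78A.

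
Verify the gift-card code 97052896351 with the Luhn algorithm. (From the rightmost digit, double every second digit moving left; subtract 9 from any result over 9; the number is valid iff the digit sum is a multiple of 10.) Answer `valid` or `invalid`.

From the right, keep odd positions and double even positions (subtract 9 from any doubled value over 9):
  doubled (positions 2,4,...): 1 3 7 1 5 → sum 17
  kept (positions 1,3,...): 1 3 9 2 0 9 → sum 24
Total = 41.
41 mod 10 = 1, so the number is invalid.

invalid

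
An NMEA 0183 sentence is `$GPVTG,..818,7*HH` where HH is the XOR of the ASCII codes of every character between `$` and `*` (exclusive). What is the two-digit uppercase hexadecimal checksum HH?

XOR the ASCII codes of the payload characters:
  'G' = 0x47 → acc = 0x47
  'P' = 0x50 → acc = 0x17
  'V' = 0x56 → acc = 0x41
  'T' = 0x54 → acc = 0x15
  'G' = 0x47 → acc = 0x52
  ',' = 0x2C → acc = 0x7E
  '.' = 0x2E → acc = 0x50
  '.' = 0x2E → acc = 0x7E
  '8' = 0x38 → acc = 0x46
  '1' = 0x31 → acc = 0x77
  '8' = 0x38 → acc = 0x4F
  ',' = 0x2C → acc = 0x63
  '7' = 0x37 → acc = 0x54
Checksum = 0x54.

54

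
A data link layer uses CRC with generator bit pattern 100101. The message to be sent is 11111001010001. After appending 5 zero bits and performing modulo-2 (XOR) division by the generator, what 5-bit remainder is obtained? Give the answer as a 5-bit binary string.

10001

Append 5 zeros: 1111100101000100000. Divide by 100101 (XOR where the leading bit is 1):
  pos 0: 111110 XOR 100101 = 011011
  pos 1: 110110 XOR 100101 = 010011
  pos 2: 100111 XOR 100101 = 000010
  pos 6: 100100 XOR 100101 = 000001
  pos 11: 101000 XOR 100101 = 001101
  pos 13: 110100 XOR 100101 = 010001
Remainder (last 5 bits) = 10001. This is the CRC / FCS.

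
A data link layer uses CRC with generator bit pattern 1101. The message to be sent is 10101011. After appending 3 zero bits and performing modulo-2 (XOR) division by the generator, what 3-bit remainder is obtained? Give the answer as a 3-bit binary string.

011

Append 3 zeros: 10101011000. Divide by 1101 (XOR where the leading bit is 1):
  pos 0: 1010 XOR 1101 = 0111
  pos 1: 1111 XOR 1101 = 0010
  pos 3: 1001 XOR 1101 = 0100
  pos 4: 1001 XOR 1101 = 0100
  pos 5: 1000 XOR 1101 = 0101
  pos 6: 1010 XOR 1101 = 0111
  pos 7: 1110 XOR 1101 = 0011
Remainder (last 3 bits) = 011. This is the CRC / FCS.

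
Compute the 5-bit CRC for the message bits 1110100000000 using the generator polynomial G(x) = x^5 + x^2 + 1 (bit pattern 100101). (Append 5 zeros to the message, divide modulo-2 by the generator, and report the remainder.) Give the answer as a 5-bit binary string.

Append 5 zeros: 111010000000000000. Divide by 100101 (XOR where the leading bit is 1):
  pos 0: 111010 XOR 100101 = 011111
  pos 1: 111110 XOR 100101 = 011011
  pos 2: 110110 XOR 100101 = 010011
  pos 3: 100110 XOR 100101 = 000011
  pos 7: 110000 XOR 100101 = 010101
  pos 8: 101010 XOR 100101 = 001111
  pos 10: 111100 XOR 100101 = 011001
  pos 11: 110010 XOR 100101 = 010111
  pos 12: 101110 XOR 100101 = 001011
Remainder (last 5 bits) = 01011. This is the CRC / FCS.

01011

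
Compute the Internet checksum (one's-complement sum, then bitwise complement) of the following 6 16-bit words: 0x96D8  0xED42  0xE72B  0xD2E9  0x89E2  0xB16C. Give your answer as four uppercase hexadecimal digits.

867F

One's-complement addition (fold any carry out of bit 15 back into bit 0):
  0x96D8 + 0xED42 = 0x1841A → wrap carry → 0x841B
  0x841B + 0xE72B = 0x16B46 → wrap carry → 0x6B47
  0x6B47 + 0xD2E9 = 0x13E30 → wrap carry → 0x3E31
  0x3E31 + 0x89E2 = 0x0C813
  0xC813 + 0xB16C = 0x1797F → wrap carry → 0x7980
One's-complement sum = 0x7980.
Checksum = ~0x7980 & 0xFFFF = 0x867F.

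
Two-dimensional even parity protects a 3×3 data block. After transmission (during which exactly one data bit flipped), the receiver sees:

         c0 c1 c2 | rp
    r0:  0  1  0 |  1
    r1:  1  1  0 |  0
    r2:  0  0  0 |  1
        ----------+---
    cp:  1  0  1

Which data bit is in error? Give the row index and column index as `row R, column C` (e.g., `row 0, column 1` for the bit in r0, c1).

row 2, column 2

Recompute each row's even parity and compare to rp:
  r0: data parity 1, sent rp 1 → ok
  r1: data parity 0, sent rp 0 → ok
  r2: data parity 0, sent rp 1 → mismatch
Recompute each column's even parity and compare to cp:
  c0: data parity 1, sent cp 1 → ok
  c1: data parity 0, sent cp 0 → ok
  c2: data parity 0, sent cp 1 → mismatch
Exactly one row (r2) and one column (c2) fail → the flipped bit is at their intersection.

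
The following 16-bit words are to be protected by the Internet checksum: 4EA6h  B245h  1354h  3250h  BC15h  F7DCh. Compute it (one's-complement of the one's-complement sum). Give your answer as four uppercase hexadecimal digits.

057D

One's-complement addition (fold any carry out of bit 15 back into bit 0):
  0x4EA6 + 0xB245 = 0x100EB → wrap carry → 0x00EC
  0x00EC + 0x1354 = 0x01440
  0x1440 + 0x3250 = 0x04690
  0x4690 + 0xBC15 = 0x102A5 → wrap carry → 0x02A6
  0x02A6 + 0xF7DC = 0x0FA82
One's-complement sum = 0xFA82.
Checksum = ~0xFA82 & 0xFFFF = 0x057D.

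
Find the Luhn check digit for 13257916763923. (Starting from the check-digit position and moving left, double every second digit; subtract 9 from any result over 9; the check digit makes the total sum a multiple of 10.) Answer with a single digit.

0

Partial digits right→left: 3 2 9 3 6 7 6 1 9 7 5 2 3 1
Double every second digit counting from the check-digit position (so the 1st, 3rd, 5th, ... of the partial from the right).
  doubled (with −9 where >9): 6 9 3 3 9 1 6 → sum 37
  kept as-is: 2 3 7 1 7 2 1 → sum 23
Total = 37 + 23 = 60.
Check digit = (10 − (60 mod 10)) mod 10 = 0.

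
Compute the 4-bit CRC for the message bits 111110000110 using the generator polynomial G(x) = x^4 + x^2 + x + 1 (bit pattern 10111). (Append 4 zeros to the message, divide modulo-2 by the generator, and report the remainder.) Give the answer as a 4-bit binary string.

Append 4 zeros: 1111100001100000. Divide by 10111 (XOR where the leading bit is 1):
  pos 0: 11111 XOR 10111 = 01000
  pos 1: 10000 XOR 10111 = 00111
  pos 3: 11100 XOR 10111 = 01011
  pos 4: 10110 XOR 10111 = 00001
  pos 8: 11100 XOR 10111 = 01011
  pos 9: 10110 XOR 10111 = 00001
Remainder (last 4 bits) = 0100. This is the CRC / FCS.

0100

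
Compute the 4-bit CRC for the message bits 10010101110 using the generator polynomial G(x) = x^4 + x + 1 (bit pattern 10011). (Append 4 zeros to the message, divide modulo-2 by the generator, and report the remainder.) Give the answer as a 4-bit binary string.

Append 4 zeros: 100101011100000. Divide by 10011 (XOR where the leading bit is 1):
  pos 0: 10010 XOR 10011 = 00001
  pos 4: 11011 XOR 10011 = 01000
  pos 5: 10001 XOR 10011 = 00010
  pos 8: 10000 XOR 10011 = 00011
Remainder (last 4 bits) = 1100. This is the CRC / FCS.

1100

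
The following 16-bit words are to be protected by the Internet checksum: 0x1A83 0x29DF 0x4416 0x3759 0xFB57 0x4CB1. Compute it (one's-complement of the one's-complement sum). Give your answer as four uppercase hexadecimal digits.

F824

One's-complement addition (fold any carry out of bit 15 back into bit 0):
  0x1A83 + 0x29DF = 0x04462
  0x4462 + 0x4416 = 0x08878
  0x8878 + 0x3759 = 0x0BFD1
  0xBFD1 + 0xFB57 = 0x1BB28 → wrap carry → 0xBB29
  0xBB29 + 0x4CB1 = 0x107DA → wrap carry → 0x07DB
One's-complement sum = 0x07DB.
Checksum = ~0x07DB & 0xFFFF = 0xF824.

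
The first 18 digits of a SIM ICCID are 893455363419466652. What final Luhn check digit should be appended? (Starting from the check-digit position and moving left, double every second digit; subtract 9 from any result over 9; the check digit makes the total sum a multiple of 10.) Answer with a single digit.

4

Partial digits right→left: 2 5 6 6 6 4 9 1 4 3 6 3 5 5 4 3 9 8
Double every second digit counting from the check-digit position (so the 1st, 3rd, 5th, ... of the partial from the right).
  doubled (with −9 where >9): 4 3 3 9 8 3 1 8 9 → sum 48
  kept as-is: 5 6 4 1 3 3 5 3 8 → sum 38
Total = 48 + 38 = 86.
Check digit = (10 − (86 mod 10)) mod 10 = 4.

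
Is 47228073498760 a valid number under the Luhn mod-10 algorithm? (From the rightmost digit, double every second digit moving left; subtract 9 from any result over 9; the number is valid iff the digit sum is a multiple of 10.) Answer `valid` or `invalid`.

valid

From the right, keep odd positions and double even positions (subtract 9 from any doubled value over 9):
  doubled (positions 2,4,...): 3 7 8 5 7 4 8 → sum 42
  kept (positions 1,3,...): 0 7 9 3 0 2 7 → sum 28
Total = 70.
70 mod 10 = 0, so the number is valid.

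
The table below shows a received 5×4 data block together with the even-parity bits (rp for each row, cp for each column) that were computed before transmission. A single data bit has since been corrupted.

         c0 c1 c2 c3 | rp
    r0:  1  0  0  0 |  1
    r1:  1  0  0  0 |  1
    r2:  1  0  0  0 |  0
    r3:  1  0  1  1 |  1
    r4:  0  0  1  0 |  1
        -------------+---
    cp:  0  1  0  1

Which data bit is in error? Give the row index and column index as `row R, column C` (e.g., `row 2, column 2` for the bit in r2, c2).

row 2, column 1

Recompute each row's even parity and compare to rp:
  r0: data parity 1, sent rp 1 → ok
  r1: data parity 1, sent rp 1 → ok
  r2: data parity 1, sent rp 0 → mismatch
  r3: data parity 1, sent rp 1 → ok
  r4: data parity 1, sent rp 1 → ok
Recompute each column's even parity and compare to cp:
  c0: data parity 0, sent cp 0 → ok
  c1: data parity 0, sent cp 1 → mismatch
  c2: data parity 0, sent cp 0 → ok
  c3: data parity 1, sent cp 1 → ok
Exactly one row (r2) and one column (c1) fail → the flipped bit is at their intersection.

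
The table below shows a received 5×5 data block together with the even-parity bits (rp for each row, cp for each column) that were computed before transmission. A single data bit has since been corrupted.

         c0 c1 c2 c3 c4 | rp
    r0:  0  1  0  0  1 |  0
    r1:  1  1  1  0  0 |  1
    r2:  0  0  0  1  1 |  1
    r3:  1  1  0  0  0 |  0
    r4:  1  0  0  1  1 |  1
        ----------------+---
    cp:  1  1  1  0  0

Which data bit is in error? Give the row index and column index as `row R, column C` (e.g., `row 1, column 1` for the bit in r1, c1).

row 2, column 4

Recompute each row's even parity and compare to rp:
  r0: data parity 0, sent rp 0 → ok
  r1: data parity 1, sent rp 1 → ok
  r2: data parity 0, sent rp 1 → mismatch
  r3: data parity 0, sent rp 0 → ok
  r4: data parity 1, sent rp 1 → ok
Recompute each column's even parity and compare to cp:
  c0: data parity 1, sent cp 1 → ok
  c1: data parity 1, sent cp 1 → ok
  c2: data parity 1, sent cp 1 → ok
  c3: data parity 0, sent cp 0 → ok
  c4: data parity 1, sent cp 0 → mismatch
Exactly one row (r2) and one column (c4) fail → the flipped bit is at their intersection.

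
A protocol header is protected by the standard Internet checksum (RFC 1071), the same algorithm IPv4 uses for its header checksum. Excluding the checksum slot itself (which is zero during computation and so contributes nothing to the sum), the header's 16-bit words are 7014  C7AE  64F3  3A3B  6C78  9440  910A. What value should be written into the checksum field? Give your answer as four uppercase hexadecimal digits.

One's-complement addition (fold any carry out of bit 15 back into bit 0):
  0x7014 + 0xC7AE = 0x137C2 → wrap carry → 0x37C3
  0x37C3 + 0x64F3 = 0x09CB6
  0x9CB6 + 0x3A3B = 0x0D6F1
  0xD6F1 + 0x6C78 = 0x14369 → wrap carry → 0x436A
  0x436A + 0x9440 = 0x0D7AA
  0xD7AA + 0x910A = 0x168B4 → wrap carry → 0x68B5
One's-complement sum = 0x68B5.
Checksum = ~0x68B5 & 0xFFFF = 0x974A.

974A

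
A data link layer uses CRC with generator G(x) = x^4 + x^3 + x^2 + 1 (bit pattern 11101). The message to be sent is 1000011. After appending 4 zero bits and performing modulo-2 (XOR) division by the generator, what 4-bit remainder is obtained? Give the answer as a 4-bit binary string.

0010

Append 4 zeros: 10000110000. Divide by 11101 (XOR where the leading bit is 1):
  pos 0: 10000 XOR 11101 = 01101
  pos 1: 11011 XOR 11101 = 00110
  pos 3: 11010 XOR 11101 = 00111
  pos 5: 11100 XOR 11101 = 00001
Remainder (last 4 bits) = 0010. This is the CRC / FCS.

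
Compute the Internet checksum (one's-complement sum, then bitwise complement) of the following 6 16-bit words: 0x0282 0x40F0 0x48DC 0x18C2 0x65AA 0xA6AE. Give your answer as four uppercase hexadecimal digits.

4E96

One's-complement addition (fold any carry out of bit 15 back into bit 0):
  0x0282 + 0x40F0 = 0x04372
  0x4372 + 0x48DC = 0x08C4E
  0x8C4E + 0x18C2 = 0x0A510
  0xA510 + 0x65AA = 0x10ABA → wrap carry → 0x0ABB
  0x0ABB + 0xA6AE = 0x0B169
One's-complement sum = 0xB169.
Checksum = ~0xB169 & 0xFFFF = 0x4E96.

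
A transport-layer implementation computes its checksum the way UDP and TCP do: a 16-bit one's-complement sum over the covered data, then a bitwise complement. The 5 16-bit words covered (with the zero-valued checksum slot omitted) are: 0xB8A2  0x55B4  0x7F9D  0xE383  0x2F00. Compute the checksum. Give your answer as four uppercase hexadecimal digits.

One's-complement addition (fold any carry out of bit 15 back into bit 0):
  0xB8A2 + 0x55B4 = 0x10E56 → wrap carry → 0x0E57
  0x0E57 + 0x7F9D = 0x08DF4
  0x8DF4 + 0xE383 = 0x17177 → wrap carry → 0x7178
  0x7178 + 0x2F00 = 0x0A078
One's-complement sum = 0xA078.
Checksum = ~0xA078 & 0xFFFF = 0x5F87.

5F87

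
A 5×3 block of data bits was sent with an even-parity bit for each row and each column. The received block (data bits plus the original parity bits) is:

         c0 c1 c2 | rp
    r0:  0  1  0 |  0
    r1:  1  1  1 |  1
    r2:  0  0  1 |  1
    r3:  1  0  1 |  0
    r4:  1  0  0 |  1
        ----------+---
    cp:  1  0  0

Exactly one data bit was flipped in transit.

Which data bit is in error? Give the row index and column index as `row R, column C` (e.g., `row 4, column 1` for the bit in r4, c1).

row 0, column 2

Recompute each row's even parity and compare to rp:
  r0: data parity 1, sent rp 0 → mismatch
  r1: data parity 1, sent rp 1 → ok
  r2: data parity 1, sent rp 1 → ok
  r3: data parity 0, sent rp 0 → ok
  r4: data parity 1, sent rp 1 → ok
Recompute each column's even parity and compare to cp:
  c0: data parity 1, sent cp 1 → ok
  c1: data parity 0, sent cp 0 → ok
  c2: data parity 1, sent cp 0 → mismatch
Exactly one row (r0) and one column (c2) fail → the flipped bit is at their intersection.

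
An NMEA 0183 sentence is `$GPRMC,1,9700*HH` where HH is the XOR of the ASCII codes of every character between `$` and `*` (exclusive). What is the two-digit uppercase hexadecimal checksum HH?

XOR the ASCII codes of the payload characters:
  'G' = 0x47 → acc = 0x47
  'P' = 0x50 → acc = 0x17
  'R' = 0x52 → acc = 0x45
  'M' = 0x4D → acc = 0x08
  'C' = 0x43 → acc = 0x4B
  ',' = 0x2C → acc = 0x67
  '1' = 0x31 → acc = 0x56
  ',' = 0x2C → acc = 0x7A
  '9' = 0x39 → acc = 0x43
  '7' = 0x37 → acc = 0x74
  '0' = 0x30 → acc = 0x44
  '0' = 0x30 → acc = 0x74
Checksum = 0x74.

74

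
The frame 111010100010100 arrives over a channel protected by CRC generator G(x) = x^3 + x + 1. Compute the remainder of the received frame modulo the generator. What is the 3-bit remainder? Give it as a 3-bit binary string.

Modulo-2 division of 111010100010100 by 1011:
  pos 0: 1110 XOR 1011 = 0101
  pos 1: 1011 XOR 1011 = 0000
  pos 6: 1000 XOR 1011 = 0011
  pos 8: 1110 XOR 1011 = 0101
  pos 9: 1011 XOR 1011 = 0000
Remainder = 000 (zero — the frame passes the CRC check).

000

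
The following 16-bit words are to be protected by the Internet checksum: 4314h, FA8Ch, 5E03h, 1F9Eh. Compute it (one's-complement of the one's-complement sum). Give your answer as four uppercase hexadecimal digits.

One's-complement addition (fold any carry out of bit 15 back into bit 0):
  0x4314 + 0xFA8C = 0x13DA0 → wrap carry → 0x3DA1
  0x3DA1 + 0x5E03 = 0x09BA4
  0x9BA4 + 0x1F9E = 0x0BB42
One's-complement sum = 0xBB42.
Checksum = ~0xBB42 & 0xFFFF = 0x44BD.

44BD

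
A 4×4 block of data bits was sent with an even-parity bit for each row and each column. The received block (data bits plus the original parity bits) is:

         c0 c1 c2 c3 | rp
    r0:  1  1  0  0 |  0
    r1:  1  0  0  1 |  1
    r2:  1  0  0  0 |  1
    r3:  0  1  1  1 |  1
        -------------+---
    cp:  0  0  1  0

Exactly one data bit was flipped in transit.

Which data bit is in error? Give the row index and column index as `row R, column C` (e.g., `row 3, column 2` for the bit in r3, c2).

Recompute each row's even parity and compare to rp:
  r0: data parity 0, sent rp 0 → ok
  r1: data parity 0, sent rp 1 → mismatch
  r2: data parity 1, sent rp 1 → ok
  r3: data parity 1, sent rp 1 → ok
Recompute each column's even parity and compare to cp:
  c0: data parity 1, sent cp 0 → mismatch
  c1: data parity 0, sent cp 0 → ok
  c2: data parity 1, sent cp 1 → ok
  c3: data parity 0, sent cp 0 → ok
Exactly one row (r1) and one column (c0) fail → the flipped bit is at their intersection.

row 1, column 0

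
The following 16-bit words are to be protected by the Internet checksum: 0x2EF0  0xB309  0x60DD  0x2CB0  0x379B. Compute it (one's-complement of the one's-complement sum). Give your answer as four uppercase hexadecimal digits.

One's-complement addition (fold any carry out of bit 15 back into bit 0):
  0x2EF0 + 0xB309 = 0x0E1F9
  0xE1F9 + 0x60DD = 0x142D6 → wrap carry → 0x42D7
  0x42D7 + 0x2CB0 = 0x06F87
  0x6F87 + 0x379B = 0x0A722
One's-complement sum = 0xA722.
Checksum = ~0xA722 & 0xFFFF = 0x58DD.

58DD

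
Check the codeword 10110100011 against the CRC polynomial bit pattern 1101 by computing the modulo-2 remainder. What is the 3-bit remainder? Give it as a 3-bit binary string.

110

Modulo-2 division of 10110100011 by 1101:
  pos 0: 1011 XOR 1101 = 0110
  pos 1: 1100 XOR 1101 = 0001
  pos 4: 1100 XOR 1101 = 0001
  pos 7: 1011 XOR 1101 = 0110
Remainder = 110 (nonzero — an error is detected).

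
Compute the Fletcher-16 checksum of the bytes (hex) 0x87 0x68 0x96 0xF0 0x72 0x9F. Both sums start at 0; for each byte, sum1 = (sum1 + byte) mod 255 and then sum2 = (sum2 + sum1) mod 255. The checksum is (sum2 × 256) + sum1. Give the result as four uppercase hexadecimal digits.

Running sums (mod 255):
  after byte 0 (0x87): sum1=135, sum2=135
  after byte 1 (0x68): sum1=239, sum2=119
  after byte 2 (0x96): sum1=134, sum2=253
  after byte 3 (0xF0): sum1=119, sum2=117
  after byte 4 (0x72): sum1=233, sum2=95
  after byte 5 (0x9F): sum1=137, sum2=232
Checksum = sum2·256 + sum1 = 232·256 + 137 = 59529 = 0xE889.

E889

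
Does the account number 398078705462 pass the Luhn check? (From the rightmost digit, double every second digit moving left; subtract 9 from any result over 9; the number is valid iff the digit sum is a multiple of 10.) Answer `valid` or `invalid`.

valid

From the right, keep odd positions and double even positions (subtract 9 from any doubled value over 9):
  doubled (positions 2,4,...): 3 1 5 5 7 6 → sum 27
  kept (positions 1,3,...): 2 4 0 8 0 9 → sum 23
Total = 50.
50 mod 10 = 0, so the number is valid.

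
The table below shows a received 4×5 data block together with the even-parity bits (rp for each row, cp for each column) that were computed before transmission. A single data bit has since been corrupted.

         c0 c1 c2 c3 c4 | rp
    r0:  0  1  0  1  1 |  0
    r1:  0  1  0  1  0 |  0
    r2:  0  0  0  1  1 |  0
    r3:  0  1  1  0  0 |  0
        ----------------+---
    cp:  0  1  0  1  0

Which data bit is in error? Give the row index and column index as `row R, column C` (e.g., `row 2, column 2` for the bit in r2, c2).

row 0, column 2

Recompute each row's even parity and compare to rp:
  r0: data parity 1, sent rp 0 → mismatch
  r1: data parity 0, sent rp 0 → ok
  r2: data parity 0, sent rp 0 → ok
  r3: data parity 0, sent rp 0 → ok
Recompute each column's even parity and compare to cp:
  c0: data parity 0, sent cp 0 → ok
  c1: data parity 1, sent cp 1 → ok
  c2: data parity 1, sent cp 0 → mismatch
  c3: data parity 1, sent cp 1 → ok
  c4: data parity 0, sent cp 0 → ok
Exactly one row (r0) and one column (c2) fail → the flipped bit is at their intersection.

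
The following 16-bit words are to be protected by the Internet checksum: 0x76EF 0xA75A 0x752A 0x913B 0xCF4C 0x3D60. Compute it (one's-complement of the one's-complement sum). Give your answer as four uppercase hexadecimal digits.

One's-complement addition (fold any carry out of bit 15 back into bit 0):
  0x76EF + 0xA75A = 0x11E49 → wrap carry → 0x1E4A
  0x1E4A + 0x752A = 0x09374
  0x9374 + 0x913B = 0x124AF → wrap carry → 0x24B0
  0x24B0 + 0xCF4C = 0x0F3FC
  0xF3FC + 0x3D60 = 0x1315C → wrap carry → 0x315D
One's-complement sum = 0x315D.
Checksum = ~0x315D & 0xFFFF = 0xCEA2.

CEA2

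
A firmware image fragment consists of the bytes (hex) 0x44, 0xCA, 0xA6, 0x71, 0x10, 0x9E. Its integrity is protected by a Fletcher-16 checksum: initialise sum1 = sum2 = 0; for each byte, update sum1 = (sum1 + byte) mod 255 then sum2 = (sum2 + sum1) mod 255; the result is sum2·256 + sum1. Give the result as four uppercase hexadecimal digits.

Running sums (mod 255):
  after byte 0 (0x44): sum1=68, sum2=68
  after byte 1 (0xCA): sum1=15, sum2=83
  after byte 2 (0xA6): sum1=181, sum2=9
  after byte 3 (0x71): sum1=39, sum2=48
  after byte 4 (0x10): sum1=55, sum2=103
  after byte 5 (0x9E): sum1=213, sum2=61
Checksum = sum2·256 + sum1 = 61·256 + 213 = 15829 = 0x3DD5.

3DD5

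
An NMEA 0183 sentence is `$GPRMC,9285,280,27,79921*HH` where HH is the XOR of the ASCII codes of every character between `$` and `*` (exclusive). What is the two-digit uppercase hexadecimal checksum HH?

XOR the ASCII codes of the payload characters:
  'G' = 0x47 → acc = 0x47
  'P' = 0x50 → acc = 0x17
  'R' = 0x52 → acc = 0x45
  'M' = 0x4D → acc = 0x08
  'C' = 0x43 → acc = 0x4B
  ',' = 0x2C → acc = 0x67
  '9' = 0x39 → acc = 0x5E
  '2' = 0x32 → acc = 0x6C
  '8' = 0x38 → acc = 0x54
  '5' = 0x35 → acc = 0x61
  ',' = 0x2C → acc = 0x4D
  '2' = 0x32 → acc = 0x7F
  '8' = 0x38 → acc = 0x47
  '0' = 0x30 → acc = 0x77
  ',' = 0x2C → acc = 0x5B
  '2' = 0x32 → acc = 0x69
  '7' = 0x37 → acc = 0x5E
  ',' = 0x2C → acc = 0x72
  '7' = 0x37 → acc = 0x45
  '9' = 0x39 → acc = 0x7C
  '9' = 0x39 → acc = 0x45
  '2' = 0x32 → acc = 0x77
  '1' = 0x31 → acc = 0x46
Checksum = 0x46.

46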